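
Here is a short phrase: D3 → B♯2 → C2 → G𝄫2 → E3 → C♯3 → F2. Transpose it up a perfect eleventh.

G4 E#4 F3 Cbb4 A4 F#4 Bb3

D3: an eleventh up reaches G, and 17 semitones makes it G4.
B#2: an eleventh up reaches E, and 17 semitones makes it E#4.
C2: an eleventh up reaches F, and 17 semitones makes it F3.
Gbb2: an eleventh up reaches C, and 17 semitones makes it Cbb4.
E3 up a perfect eleventh is A4.
C#3 up a perfect eleventh is F#4.
A perfect eleventh up from F2 gives Bb3.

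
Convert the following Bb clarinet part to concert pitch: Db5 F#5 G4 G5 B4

The Bb clarinet sounds a major second below written, so transpose each written note down a major second.
Db5 to Cb5
F#5 to E5
G4 to F4
G5 to F5
B4 to A4

Cb5 E5 F4 F5 A4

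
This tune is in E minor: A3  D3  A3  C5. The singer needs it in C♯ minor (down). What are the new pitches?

E minor to C♯ minor down is a minor third, so every note moves down by that interval.
A3 → F#3
D3 → B2
A3 → F#3
C5 → A4

F#3 B2 F#3 A4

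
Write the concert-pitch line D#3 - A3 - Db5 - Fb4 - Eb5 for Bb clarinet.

Written C4 sounds as Bb3 on the Bb clarinet, so concert pitches are written a major second up.
D#3 → E#3
A3 → B3
Db5 → Eb5
Fb4 → Gb4
Eb5 → F5

E#3 B3 Eb5 Gb4 F5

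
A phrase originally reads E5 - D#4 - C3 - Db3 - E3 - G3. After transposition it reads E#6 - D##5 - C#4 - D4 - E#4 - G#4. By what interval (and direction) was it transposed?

up an augmented octave

Take the first pair: E5 → E#6. E to E spans 8 letter names, so the interval is some kind of octave.
E5 to E#6 is 13 semitones, which makes it an augmented octave; the second version is higher, so the direction is up.
Checking another pair — G3 → G#4 — gives the same interval.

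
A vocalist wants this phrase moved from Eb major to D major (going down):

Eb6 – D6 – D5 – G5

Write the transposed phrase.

From Eb down to D is a minor second; apply that to each pitch.
Eb6 -> D6
D6 -> C#6
D5 -> C#5
G5 -> F#5

D6 C#6 C#5 F#5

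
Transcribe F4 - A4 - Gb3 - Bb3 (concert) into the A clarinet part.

Ab4 C5 Bbb3 Db4

Written C4 sounds as A3 on the A clarinet, so concert pitches are written a minor third up.
F4 → Ab4
A4 → C5
Gb3 → Bbb3
Bb3 → Db4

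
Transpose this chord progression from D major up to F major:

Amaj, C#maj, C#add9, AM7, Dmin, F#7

Cmaj Emaj Eadd9 CM7 Fmin A7

D major up to F major is a minor third; each chord root moves by that interval while the quality stays the same.
Amaj: root A up a minor third → C, giving Cmaj.
C#maj: root C# up a minor third → E, giving Emaj.
C#add9: root C# up a minor third → E, giving Eadd9.
AM7: root A up a minor third → C, giving CM7.
Dmin: root D up a minor third → F, giving Fmin.
F#7: root F# up a minor third → A, giving A7.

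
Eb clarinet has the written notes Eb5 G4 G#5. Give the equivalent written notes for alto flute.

Cb6 Eb5 E6

First find concert pitch: the Eb clarinet sounds a minor third above written, so Eb5 G4 G#5 sounds Gb5 Bb4 B5.
Then write for alto flute: it sounds a perfect fourth below written, so the part must be a perfect fourth above concert.
Gb5 → Cb6
Bb4 → Eb5
B5 → E6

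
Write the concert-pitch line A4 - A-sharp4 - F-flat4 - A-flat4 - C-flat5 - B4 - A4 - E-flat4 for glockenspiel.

A2 A#2 Fb2 Ab2 Cb3 B2 A2 Eb2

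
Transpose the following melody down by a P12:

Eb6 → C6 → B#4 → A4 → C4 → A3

Ab4 F4 E#3 D3 F2 D2

Eb6 becomes Ab4
C6 becomes F4
B#4 becomes E#3
A4 becomes D3
C4 becomes F2
A3 becomes D2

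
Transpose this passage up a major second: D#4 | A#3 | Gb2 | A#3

E#4 B#3 Ab2 B#3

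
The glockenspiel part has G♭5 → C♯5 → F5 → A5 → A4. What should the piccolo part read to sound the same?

Gb6 C#6 F6 A6 A5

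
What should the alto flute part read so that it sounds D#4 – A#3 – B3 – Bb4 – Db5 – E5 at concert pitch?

G#4 D#4 E4 Eb5 Gb5 A5

Written C4 sounds as G3 on the alto flute, so concert pitches are written a perfect fourth up.
D#4 -> G#4
A#3 -> D#4
B3 -> E4
Bb4 -> Eb5
Db5 -> Gb5
E5 -> A5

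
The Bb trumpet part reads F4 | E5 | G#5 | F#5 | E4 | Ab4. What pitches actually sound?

The Bb trumpet sounds a major second below written, so transpose each written note down a major second.
F4 becomes Eb4
E5 becomes D5
G#5 becomes F#5
F#5 becomes E5
E4 becomes D4
Ab4 becomes Gb4

Eb4 D5 F#5 E5 D4 Gb4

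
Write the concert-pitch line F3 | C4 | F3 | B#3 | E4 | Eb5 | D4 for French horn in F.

Written C4 sounds as F3 on the French horn in F, so concert pitches are written a perfect fifth up.
F3 -> C4
C4 -> G4
F3 -> C4
B#3 -> F##4
E4 -> B4
Eb5 -> Bb5
D4 -> A4

C4 G4 C4 F##4 B4 Bb5 A4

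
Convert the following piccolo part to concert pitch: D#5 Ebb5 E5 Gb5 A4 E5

D#6 Ebb6 E6 Gb6 A5 E6

The piccolo sounds a perfect octave above written, so transpose each written note up a perfect octave.
D#5 -> D#6
Ebb5 -> Ebb6
E5 -> E6
Gb5 -> Gb6
A4 -> A5
E5 -> E6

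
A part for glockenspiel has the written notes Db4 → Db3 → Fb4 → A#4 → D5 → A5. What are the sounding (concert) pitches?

Written C4 on the glockenspiel sounds as C6, a perfect fifteenth higher; apply that shift to every note.
Db4 gives Db6
Db3 gives Db5
Fb4 gives Fb6
A#4 gives A#6
D5 gives D7
A5 gives A7

Db6 Db5 Fb6 A#6 D7 A7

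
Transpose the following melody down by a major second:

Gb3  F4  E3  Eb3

Gb3: a second down reaches F, and 2 semitones makes it Fb3.
F4 down a major second is Eb4.
E3: a second down reaches D, and 2 semitones makes it D3.
Eb3 down a major second is Db3.

Fb3 Eb4 D3 Db3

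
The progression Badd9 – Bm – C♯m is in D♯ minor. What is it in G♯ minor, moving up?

D♯ minor up to G♯ minor is a perfect fourth; each chord root moves by that interval while the quality stays the same.
Badd9: root B up a perfect fourth → E, giving Eadd9.
Bm: root B up a perfect fourth → E, giving Em.
C♯m: root C♯ up a perfect fourth → F#, giving F#m.

Eadd9 Em F#m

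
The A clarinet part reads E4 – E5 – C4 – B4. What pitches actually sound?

C#4 C#5 A3 G#4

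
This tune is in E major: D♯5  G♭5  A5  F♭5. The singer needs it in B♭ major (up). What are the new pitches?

A5 Dbb6 Eb6 Cbb6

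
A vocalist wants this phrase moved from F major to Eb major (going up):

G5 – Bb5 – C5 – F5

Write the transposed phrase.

F major to Eb major up is a minor seventh, so every note moves up by that interval.
G5 becomes F6
Bb5 becomes Ab6
C5 becomes Bb5
F5 becomes Eb6

F6 Ab6 Bb5 Eb6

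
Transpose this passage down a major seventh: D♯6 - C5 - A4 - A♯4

D#6 to E5
C5 to Db4
A4 to Bb3
A#4 to B3

E5 Db4 Bb3 B3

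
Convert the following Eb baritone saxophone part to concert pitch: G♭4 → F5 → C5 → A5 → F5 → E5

Bbb2 Ab3 Eb3 C4 Ab3 G3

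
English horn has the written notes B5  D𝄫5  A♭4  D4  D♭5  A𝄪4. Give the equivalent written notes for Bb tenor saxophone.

F#6 Abb5 Eb5 A4 Ab5 E##5

First find concert pitch: the English horn sounds a perfect fifth below written, so B5 D𝄫5 A♭4 D4 D♭5 A𝄪4 sounds E5 Gbb4 Db4 G3 Gb4 D##4.
Then write for Bb tenor saxophone: it sounds a major ninth below written, so the part must be a major ninth above concert.
E5 → F#6
Gbb4 → Abb5
Db4 → Eb5
G3 → A4
Gb4 → Ab5
D##4 → E##5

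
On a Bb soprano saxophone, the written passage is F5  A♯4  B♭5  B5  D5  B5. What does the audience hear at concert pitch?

Eb5 G#4 Ab5 A5 C5 A5

Written C4 on the Bb soprano saxophone sounds as Bb3, a major second lower; apply that shift to every note.
F5 to Eb5
A#4 to G#4
Bb5 to Ab5
B5 to A5
D5 to C5
B5 to A5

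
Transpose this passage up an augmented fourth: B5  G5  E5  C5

E#6 C#6 A#5 F#5

B5 -> E#6
G5 -> C#6
E5 -> A#5
C5 -> F#5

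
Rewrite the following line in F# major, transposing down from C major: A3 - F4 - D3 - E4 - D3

From C down to F# is a diminished fifth; apply that to each pitch.
A3 gives D#3
F4 gives B3
D3 gives G#2
E4 gives A#3
D3 gives G#2

D#3 B3 G#2 A#3 G#2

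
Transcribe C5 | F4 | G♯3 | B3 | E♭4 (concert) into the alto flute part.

F5 Bb4 C#4 E4 Ab4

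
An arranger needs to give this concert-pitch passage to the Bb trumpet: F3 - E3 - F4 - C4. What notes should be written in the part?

G3 F#3 G4 D4

The Bb trumpet sounds a major second below written, so the written part must be a major second above concert — transpose each note up.
F3 becomes G3
E3 becomes F#3
F4 becomes G4
C4 becomes D4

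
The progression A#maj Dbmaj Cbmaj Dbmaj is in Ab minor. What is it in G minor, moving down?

G##maj Cmaj Bbmaj Cmaj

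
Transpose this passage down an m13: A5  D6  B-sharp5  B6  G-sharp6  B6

A5 gives C#4
D6 gives F#4
B#5 gives D##4
B6 gives D#5
G#6 gives B#4
B6 gives D#5

C#4 F#4 D##4 D#5 B#4 D#5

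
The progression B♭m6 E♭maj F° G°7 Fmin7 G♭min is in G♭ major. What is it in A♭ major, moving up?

G♭ major up to A♭ major is a major second; each chord root moves by that interval while the quality stays the same.
B♭m6: root B♭ up a major second → C, giving Cm6.
E♭maj: root E♭ up a major second → F, giving Fmaj.
F°: root F up a major second → G, giving G°.
G°7: root G up a major second → A, giving A°7.
Fmin7: root F up a major second → G, giving Gmin7.
G♭min: root G♭ up a major second → Ab, giving Abmin.

Cm6 Fmaj G° A°7 Gmin7 Abmin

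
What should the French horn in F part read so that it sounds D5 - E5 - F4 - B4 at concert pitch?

A5 B5 C5 F#5

The French horn in F sounds a perfect fifth below written, so the written part must be a perfect fifth above concert — transpose each note up.
D5 to A5
E5 to B5
F4 to C5
B4 to F#5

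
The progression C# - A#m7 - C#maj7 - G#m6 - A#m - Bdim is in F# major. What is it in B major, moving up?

F# D#m7 F#maj7 C#m6 D#m Edim

F# major up to B major is a perfect fourth; each chord root moves by that interval while the quality stays the same.
C#: root C# up a perfect fourth → F#, giving F#.
A#m7: root A# up a perfect fourth → D#, giving D#m7.
C#maj7: root C# up a perfect fourth → F#, giving F#maj7.
G#m6: root G# up a perfect fourth → C#, giving C#m6.
A#m: root A# up a perfect fourth → D#, giving D#m.
Bdim: root B up a perfect fourth → E, giving Edim.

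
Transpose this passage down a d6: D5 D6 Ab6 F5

D5 -> F##4
D6 -> F##5
Ab6 -> C#6
F5 -> A#4

F##4 F##5 C#6 A#4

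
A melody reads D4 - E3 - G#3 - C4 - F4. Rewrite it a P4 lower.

D4 → A3
E3 → B2
G#3 → D#3
C4 → G3
F4 → C4

A3 B2 D#3 G3 C4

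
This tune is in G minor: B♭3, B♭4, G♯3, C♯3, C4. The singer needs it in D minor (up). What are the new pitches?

F4 F5 D#4 G#3 G4

G minor to D minor up is a perfect fifth, so every note moves up by that interval.
Bb3 → F4
Bb4 → F5
G#3 → D#4
C#3 → G#3
C4 → G4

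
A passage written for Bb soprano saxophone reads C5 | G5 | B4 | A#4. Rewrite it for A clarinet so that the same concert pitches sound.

Db5 Ab5 C5 B4

First find concert pitch: the Bb soprano saxophone sounds a major second below written, so C5 G5 B4 A#4 sounds Bb4 F5 A4 G#4.
Then write for A clarinet: it sounds a minor third below written, so the part must be a minor third above concert.
Bb4 → Db5
F5 → Ab5
A4 → C5
G#4 → B4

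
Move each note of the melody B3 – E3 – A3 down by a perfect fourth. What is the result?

B3: a fourth down reaches F, and 5 semitones makes it F#3.
A perfect fourth down from E3 gives B2.
A3: a fourth down reaches E, and 5 semitones makes it E3.

F#3 B2 E3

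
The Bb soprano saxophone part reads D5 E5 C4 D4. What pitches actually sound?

C5 D5 Bb3 C4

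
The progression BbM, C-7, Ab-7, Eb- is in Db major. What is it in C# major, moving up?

A#M B#-7 G#-7 D#-

Db major up to C# major is an augmented seventh; each chord root moves by that interval while the quality stays the same.
BbM: root Bb up an augmented seventh → A#, giving A#M.
C-7: root C up an augmented seventh → B#, giving B#-7.
Ab-7: root Ab up an augmented seventh → G#, giving G#-7.
Eb-: root Eb up an augmented seventh → D#, giving D#-.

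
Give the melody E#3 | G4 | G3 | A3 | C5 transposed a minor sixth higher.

E#3 gives C#4
G4 gives Eb5
G3 gives Eb4
A3 gives F4
C5 gives Ab5

C#4 Eb5 Eb4 F4 Ab5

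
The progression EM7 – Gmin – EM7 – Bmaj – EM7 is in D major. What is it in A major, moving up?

BM7 Dmin BM7 F#maj BM7

D major up to A major is a perfect fifth; each chord root moves by that interval while the quality stays the same.
EM7: root E up a perfect fifth → B, giving BM7.
Gmin: root G up a perfect fifth → D, giving Dmin.
EM7: root E up a perfect fifth → B, giving BM7.
Bmaj: root B up a perfect fifth → F#, giving F#maj.
EM7: root E up a perfect fifth → B, giving BM7.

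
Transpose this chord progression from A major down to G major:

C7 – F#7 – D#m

A major down to G major is a major second; each chord root moves by that interval while the quality stays the same.
C7: root C down a major second → Bb, giving Bb7.
F#7: root F# down a major second → E, giving E7.
D#m: root D# down a major second → C#, giving C#m.

Bb7 E7 C#m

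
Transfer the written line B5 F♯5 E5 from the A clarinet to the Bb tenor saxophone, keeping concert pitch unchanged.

A#6 E#6 D#6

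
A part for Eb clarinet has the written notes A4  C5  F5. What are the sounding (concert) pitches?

C5 Eb5 Ab5

The Eb clarinet sounds a minor third above written, so transpose each written note up a minor third.
A4 gives C5
C5 gives Eb5
F5 gives Ab5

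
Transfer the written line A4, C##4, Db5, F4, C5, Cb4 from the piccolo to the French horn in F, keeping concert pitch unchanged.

E6 G##5 Ab6 C6 G6 Gb5

First find concert pitch: the piccolo sounds a perfect octave above written, so A4 C##4 Db5 F4 C5 Cb4 sounds A5 C##5 Db6 F5 C6 Cb5.
Then write for French horn in F: it sounds a perfect fifth below written, so the part must be a perfect fifth above concert.
A5 → E6
C##5 → G##5
Db6 → Ab6
F5 → C6
C6 → G6
Cb5 → Gb5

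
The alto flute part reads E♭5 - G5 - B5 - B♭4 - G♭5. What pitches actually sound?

Written C4 on the alto flute sounds as G3, a perfect fourth lower; apply that shift to every note.
Eb5 -> Bb4
G5 -> D5
B5 -> F#5
Bb4 -> F4
Gb5 -> Db5

Bb4 D5 F#5 F4 Db5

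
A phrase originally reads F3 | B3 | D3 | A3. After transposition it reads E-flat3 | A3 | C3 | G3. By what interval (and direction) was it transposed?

Take the first pair: F3 → Eb3. F to E spans 2 letter names, so the interval is some kind of second.
Eb3 to F3 is 2 semitones, which makes it a major second; the second version is lower, so the direction is down.
Checking another pair — A3 → G3 — gives the same interval.

down a major second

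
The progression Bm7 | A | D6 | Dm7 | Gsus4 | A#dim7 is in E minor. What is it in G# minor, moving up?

D#m7 C# F#6 F#m7 Bsus4 C##dim7

E minor up to G# minor is a major third; each chord root moves by that interval while the quality stays the same.
Bm7: root B up a major third → D#, giving D#m7.
A: root A up a major third → C#, giving C#.
D6: root D up a major third → F#, giving F#6.
Dm7: root D up a major third → F#, giving F#m7.
Gsus4: root G up a major third → B, giving Bsus4.
A#dim7: root A# up a major third → C##, giving C##dim7.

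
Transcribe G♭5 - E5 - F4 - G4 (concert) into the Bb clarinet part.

Written C4 sounds as Bb3 on the Bb clarinet, so concert pitches are written a major second up.
Gb5 becomes Ab5
E5 becomes F#5
F4 becomes G4
G4 becomes A4

Ab5 F#5 G4 A4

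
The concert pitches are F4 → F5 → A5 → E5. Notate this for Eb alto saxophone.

D5 D6 F#6 C#6

The Eb alto saxophone sounds a major sixth below written, so the written part must be a major sixth above concert — transpose each note up.
F4 becomes D5
F5 becomes D6
A5 becomes F#6
E5 becomes C#6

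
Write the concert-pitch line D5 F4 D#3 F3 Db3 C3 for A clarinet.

Written C4 sounds as A3 on the A clarinet, so concert pitches are written a minor third up.
D5 to F5
F4 to Ab4
D#3 to F#3
F3 to Ab3
Db3 to Fb3
C3 to Eb3

F5 Ab4 F#3 Ab3 Fb3 Eb3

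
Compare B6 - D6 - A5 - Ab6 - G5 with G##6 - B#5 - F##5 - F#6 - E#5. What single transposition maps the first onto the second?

down a diminished third

Take the first pair: B6 → G##6. B to G spans 3 letter names, so the interval is some kind of third.
G##6 to B6 is 2 semitones, which makes it a diminished third; the second version is lower, so the direction is down.
Checking another pair — G5 → E#5 — gives the same interval.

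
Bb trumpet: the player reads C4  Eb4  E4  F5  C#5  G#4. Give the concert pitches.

The Bb trumpet sounds a major second below written, so transpose each written note down a major second.
C4 → Bb3
Eb4 → Db4
E4 → D4
F5 → Eb5
C#5 → B4
G#4 → F#4

Bb3 Db4 D4 Eb5 B4 F#4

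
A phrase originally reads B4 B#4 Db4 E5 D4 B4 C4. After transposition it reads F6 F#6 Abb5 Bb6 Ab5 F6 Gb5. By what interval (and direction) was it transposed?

up a diminished twelfth

Take the first pair: B4 → F6. B to F spans 12 letter names, so the interval is some kind of twelfth.
B4 to F6 is 18 semitones, which makes it a diminished twelfth; the second version is higher, so the direction is up.
Checking another pair — C4 → Gb5 — gives the same interval.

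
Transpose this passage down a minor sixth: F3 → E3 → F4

A2 G#2 A3

F3 becomes A2
E3 becomes G#2
F4 becomes A3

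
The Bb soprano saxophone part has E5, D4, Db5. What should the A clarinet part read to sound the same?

First find concert pitch: the Bb soprano saxophone sounds a major second below written, so E5 D4 Db5 sounds D5 C4 Cb5.
Then write for A clarinet: it sounds a minor third below written, so the part must be a minor third above concert.
D5 → F5
C4 → Eb4
Cb5 → Ebb5

F5 Eb4 Ebb5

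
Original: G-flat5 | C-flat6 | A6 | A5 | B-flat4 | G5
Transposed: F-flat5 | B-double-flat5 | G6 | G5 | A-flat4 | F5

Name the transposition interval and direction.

From Gb5 to Fb5 is 2 letter names — a second of some quality.
Fb5 to Gb5 is 2 semitones, which makes it a major second; the second version is lower, so the direction is down.
Checking another pair — G5 → F5 — gives the same interval.

down a major second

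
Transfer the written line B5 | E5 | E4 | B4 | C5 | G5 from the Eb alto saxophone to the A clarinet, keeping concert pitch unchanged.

F5 Bb4 Bb3 F4 Gb4 Db5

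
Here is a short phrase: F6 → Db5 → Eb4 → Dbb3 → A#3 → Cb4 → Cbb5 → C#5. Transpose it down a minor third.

D6 Bb4 C4 Bbb2 F##3 Ab3 Abb4 A#4

F6 becomes D6
Db5 becomes Bb4
Eb4 becomes C4
Dbb3 becomes Bbb2
A#3 becomes F##3
Cb4 becomes Ab3
Cbb5 becomes Abb4
C#5 becomes A#4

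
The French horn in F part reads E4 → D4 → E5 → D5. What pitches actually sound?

Written C4 on the French horn in F sounds as F3, a perfect fifth lower; apply that shift to every note.
E4 to A3
D4 to G3
E5 to A4
D5 to G4

A3 G3 A4 G4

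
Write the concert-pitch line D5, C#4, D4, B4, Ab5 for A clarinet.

F5 E4 F4 D5 Cb6

Written C4 sounds as A3 on the A clarinet, so concert pitches are written a minor third up.
D5 → F5
C#4 → E4
D4 → F4
B4 → D5
Ab5 → Cb6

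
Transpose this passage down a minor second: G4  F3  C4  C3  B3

F#4 E3 B3 B2 A#3

G4 down a minor second is F#4.
F3 down a minor second is E3.
C4: a second down reaches B, and 1 semitone makes it B3.
C3: a second down reaches B, and 1 semitone makes it B2.
B3 down a minor second is A#3.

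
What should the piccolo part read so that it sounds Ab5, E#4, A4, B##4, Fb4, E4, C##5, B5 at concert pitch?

Ab4 E#3 A3 B##3 Fb3 E3 C##4 B4

Written C4 sounds as C5 on the piccolo, so concert pitches are written a perfect octave down.
Ab5 → Ab4
E#4 → E#3
A4 → A3
B##4 → B##3
Fb4 → Fb3
E4 → E3
C##5 → C##4
B5 → B4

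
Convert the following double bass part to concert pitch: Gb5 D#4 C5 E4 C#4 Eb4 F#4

The double bass sounds a perfect octave below written, so transpose each written note down a perfect octave.
Gb5 → Gb4
D#4 → D#3
C5 → C4
E4 → E3
C#4 → C#3
Eb4 → Eb3
F#4 → F#3

Gb4 D#3 C4 E3 C#3 Eb3 F#3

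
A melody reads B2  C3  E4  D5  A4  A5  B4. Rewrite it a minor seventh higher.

A3 Bb3 D5 C6 G5 G6 A5

B2 becomes A3
C3 becomes Bb3
E4 becomes D5
D5 becomes C6
A4 becomes G5
A5 becomes G6
B4 becomes A5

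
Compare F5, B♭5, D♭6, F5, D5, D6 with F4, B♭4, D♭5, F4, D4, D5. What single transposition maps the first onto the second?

Take the first pair: F5 → F4. F to F spans 8 letter names, so the interval is some kind of octave.
F4 to F5 is 12 semitones, which makes it a perfect octave; the second version is lower, so the direction is down.
Checking another pair — D6 → D5 — gives the same interval.

down a perfect octave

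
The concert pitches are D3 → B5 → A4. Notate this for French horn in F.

Written C4 sounds as F3 on the French horn in F, so concert pitches are written a perfect fifth up.
D3 gives A3
B5 gives F#6
A4 gives E5

A3 F#6 E5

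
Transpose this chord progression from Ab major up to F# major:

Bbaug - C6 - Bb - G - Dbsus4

G#aug A#6 G# E# Bsus4

Ab major up to F# major is an augmented sixth; each chord root moves by that interval while the quality stays the same.
Bbaug: root Bb up an augmented sixth → G#, giving G#aug.
C6: root C up an augmented sixth → A#, giving A#6.
Bb: root Bb up an augmented sixth → G#, giving G#.
G: root G up an augmented sixth → E#, giving E#.
Dbsus4: root Db up an augmented sixth → B, giving Bsus4.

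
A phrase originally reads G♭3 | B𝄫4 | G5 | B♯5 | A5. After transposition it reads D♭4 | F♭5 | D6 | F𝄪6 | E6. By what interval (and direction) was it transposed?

up a perfect fifth

From Gb3 to Db4 is 5 letter names — a fifth of some quality.
Gb3 to Db4 is 7 semitones, which makes it a perfect fifth; the second version is higher, so the direction is up.
Checking another pair — A5 → E6 — gives the same interval.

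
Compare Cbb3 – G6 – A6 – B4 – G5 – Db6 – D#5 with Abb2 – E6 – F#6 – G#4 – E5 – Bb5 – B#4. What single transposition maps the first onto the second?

down a minor third

From Cbb3 to Abb2 is 3 letter names — a third of some quality.
Abb2 to Cbb3 is 3 semitones, which makes it a minor third; the second version is lower, so the direction is down.
Checking another pair — D#5 → B#4 — gives the same interval.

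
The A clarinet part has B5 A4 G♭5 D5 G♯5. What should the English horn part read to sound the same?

First find concert pitch: the A clarinet sounds a minor third below written, so B5 A4 G♭5 D5 G♯5 sounds G#5 F#4 Eb5 B4 E#5.
Then write for English horn: it sounds a perfect fifth below written, so the part must be a perfect fifth above concert.
G#5 → D#6
F#4 → C#5
Eb5 → Bb5
B4 → F#5
E#5 → B#5

D#6 C#5 Bb5 F#5 B#5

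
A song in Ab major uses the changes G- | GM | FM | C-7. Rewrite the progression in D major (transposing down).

C#- C#M BM F#-7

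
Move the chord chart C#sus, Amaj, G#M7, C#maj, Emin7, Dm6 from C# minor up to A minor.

C# minor up to A minor is a minor sixth; each chord root moves by that interval while the quality stays the same.
C#sus: root C# up a minor sixth → A, giving Asus.
Amaj: root A up a minor sixth → F, giving Fmaj.
G#M7: root G# up a minor sixth → E, giving EM7.
C#maj: root C# up a minor sixth → A, giving Amaj.
Emin7: root E up a minor sixth → C, giving Cmin7.
Dm6: root D up a minor sixth → Bb, giving Bbm6.

Asus Fmaj EM7 Amaj Cmin7 Bbm6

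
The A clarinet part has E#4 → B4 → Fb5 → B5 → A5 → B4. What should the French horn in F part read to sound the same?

First find concert pitch: the A clarinet sounds a minor third below written, so E#4 B4 Fb5 B5 A5 B4 sounds C##4 G#4 Db5 G#5 F#5 G#4.
Then write for French horn in F: it sounds a perfect fifth below written, so the part must be a perfect fifth above concert.
C##4 → G##4
G#4 → D#5
Db5 → Ab5
G#5 → D#6
F#5 → C#6
G#4 → D#5

G##4 D#5 Ab5 D#6 C#6 D#5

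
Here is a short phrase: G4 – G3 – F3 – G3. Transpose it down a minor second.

G4 → F#4
G3 → F#3
F3 → E3
G3 → F#3

F#4 F#3 E3 F#3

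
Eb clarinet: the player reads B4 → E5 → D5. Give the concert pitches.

D5 G5 F5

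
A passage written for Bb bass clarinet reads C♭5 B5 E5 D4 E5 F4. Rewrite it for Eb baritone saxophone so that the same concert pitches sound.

Gb5 F#6 B5 A4 B5 C5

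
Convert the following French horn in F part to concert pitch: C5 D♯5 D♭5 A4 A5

Written C4 on the French horn in F sounds as F3, a perfect fifth lower; apply that shift to every note.
C5 → F4
D#5 → G#4
Db5 → Gb4
A4 → D4
A5 → D5

F4 G#4 Gb4 D4 D5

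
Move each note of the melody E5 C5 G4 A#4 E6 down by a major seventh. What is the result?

F4 Db4 Ab3 B3 F5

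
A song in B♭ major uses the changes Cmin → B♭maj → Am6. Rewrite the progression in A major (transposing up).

B♭ major up to A major is a major seventh; each chord root moves by that interval while the quality stays the same.
Cmin: root C up a major seventh → B, giving Bmin.
B♭maj: root B♭ up a major seventh → A, giving Amaj.
Am6: root A up a major seventh → G#, giving G#m6.

Bmin Amaj G#m6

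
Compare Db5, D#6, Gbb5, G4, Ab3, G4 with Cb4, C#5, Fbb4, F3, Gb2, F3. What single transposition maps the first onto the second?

down a major ninth

Take the first pair: Db5 → Cb4. D to C spans 9 letter names, so the interval is some kind of ninth.
Cb4 to Db5 is 14 semitones, which makes it a major ninth; the second version is lower, so the direction is down.
Checking another pair — G4 → F3 — gives the same interval.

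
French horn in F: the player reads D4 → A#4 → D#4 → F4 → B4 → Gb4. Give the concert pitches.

The French horn in F sounds a perfect fifth below written, so transpose each written note down a perfect fifth.
D4 gives G3
A#4 gives D#4
D#4 gives G#3
F4 gives Bb3
B4 gives E4
Gb4 gives Cb4

G3 D#4 G#3 Bb3 E4 Cb4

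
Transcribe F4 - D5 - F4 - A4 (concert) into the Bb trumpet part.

G4 E5 G4 B4

Written C4 sounds as Bb3 on the Bb trumpet, so concert pitches are written a major second up.
F4 → G4
D5 → E5
F4 → G4
A4 → B4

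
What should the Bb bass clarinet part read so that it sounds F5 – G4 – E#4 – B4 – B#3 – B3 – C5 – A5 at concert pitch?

G6 A5 F##5 C#6 C##5 C#5 D6 B6

The Bb bass clarinet sounds a major ninth below written, so the written part must be a major ninth above concert — transpose each note up.
F5 → G6
G4 → A5
E#4 → F##5
B4 → C#6
B#3 → C##5
B3 → C#5
C5 → D6
A5 → B6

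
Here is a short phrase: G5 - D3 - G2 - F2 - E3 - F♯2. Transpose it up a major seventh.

F#6 C#4 F#3 E3 D#4 E#3

G5 gives F#6
D3 gives C#4
G2 gives F#3
F2 gives E3
E3 gives D#4
F#2 gives E#3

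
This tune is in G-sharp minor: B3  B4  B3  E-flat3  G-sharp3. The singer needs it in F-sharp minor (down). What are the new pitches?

G-sharp minor to F-sharp minor down is a major second, so every note moves down by that interval.
B3 → A3
B4 → A4
B3 → A3
Eb3 → Db3
G#3 → F#3

A3 A4 A3 Db3 F#3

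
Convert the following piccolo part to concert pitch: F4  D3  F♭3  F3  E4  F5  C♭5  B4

F5 D4 Fb4 F4 E5 F6 Cb6 B5

Written C4 on the piccolo sounds as C5, a perfect octave higher; apply that shift to every note.
F4 → F5
D3 → D4
Fb3 → Fb4
F3 → F4
E4 → E5
F5 → F6
Cb5 → Cb6
B4 → B5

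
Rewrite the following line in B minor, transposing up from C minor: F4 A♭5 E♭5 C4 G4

E5 G6 D6 B4 F#5

From C up to B is a major seventh; apply that to each pitch.
F4 to E5
Ab5 to G6
Eb5 to D6
C4 to B4
G4 to F#5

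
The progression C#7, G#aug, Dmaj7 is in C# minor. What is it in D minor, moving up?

C# minor up to D minor is a minor second; each chord root moves by that interval while the quality stays the same.
C#7: root C# up a minor second → D, giving D7.
G#aug: root G# up a minor second → A, giving Aaug.
Dmaj7: root D up a minor second → Eb, giving Ebmaj7.

D7 Aaug Ebmaj7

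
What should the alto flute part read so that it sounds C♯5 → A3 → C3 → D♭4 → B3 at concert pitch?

The alto flute sounds a perfect fourth below written, so the written part must be a perfect fourth above concert — transpose each note up.
C#5 -> F#5
A3 -> D4
C3 -> F3
Db4 -> Gb4
B3 -> E4

F#5 D4 F3 Gb4 E4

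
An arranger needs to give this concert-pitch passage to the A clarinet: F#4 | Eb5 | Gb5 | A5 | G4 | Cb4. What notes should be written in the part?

Written C4 sounds as A3 on the A clarinet, so concert pitches are written a minor third up.
F#4 becomes A4
Eb5 becomes Gb5
Gb5 becomes Bbb5
A5 becomes C6
G4 becomes Bb4
Cb4 becomes Ebb4

A4 Gb5 Bbb5 C6 Bb4 Ebb4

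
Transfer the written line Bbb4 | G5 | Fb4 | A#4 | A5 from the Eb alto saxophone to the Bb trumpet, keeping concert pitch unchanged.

Ebb4 C5 Bbb3 D#4 D5

First find concert pitch: the Eb alto saxophone sounds a major sixth below written, so Bbb4 G5 Fb4 A#4 A5 sounds Dbb4 Bb4 Abb3 C#4 C5.
Then write for Bb trumpet: it sounds a major second below written, so the part must be a major second above concert.
Dbb4 → Ebb4
Bb4 → C5
Abb3 → Bbb3
C#4 → D#4
C5 → D5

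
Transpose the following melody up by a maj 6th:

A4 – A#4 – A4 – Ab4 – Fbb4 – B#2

A4 → F#5
A#4 → F##5
A4 → F#5
Ab4 → F5
Fbb4 → Dbb5
B#2 → G##3

F#5 F##5 F#5 F5 Dbb5 G##3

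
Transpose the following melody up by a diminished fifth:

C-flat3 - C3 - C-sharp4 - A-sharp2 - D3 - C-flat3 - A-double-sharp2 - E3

Cb3 up a diminished fifth is Gbb3.
A diminished fifth up from C3 gives Gb3.
C#4 up a diminished fifth is G4.
A#2: a fifth up reaches E, and 6 semitones makes it E3.
D3: a fifth up reaches A, and 6 semitones makes it Ab3.
Cb3: a fifth up reaches G, and 6 semitones makes it Gbb3.
A##2: a fifth up reaches E, and 6 semitones makes it E#3.
E3 up a diminished fifth is Bb3.

Gbb3 Gb3 G4 E3 Ab3 Gbb3 E#3 Bb3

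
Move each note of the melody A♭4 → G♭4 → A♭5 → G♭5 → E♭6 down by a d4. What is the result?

Ab4 -> E4
Gb4 -> D4
Ab5 -> E5
Gb5 -> D5
Eb6 -> B5

E4 D4 E5 D5 B5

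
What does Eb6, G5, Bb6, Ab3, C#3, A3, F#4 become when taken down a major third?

Eb6 becomes Cb6
G5 becomes Eb5
Bb6 becomes Gb6
Ab3 becomes Fb3
C#3 becomes A2
A3 becomes F3
F#4 becomes D4

Cb6 Eb5 Gb6 Fb3 A2 F3 D4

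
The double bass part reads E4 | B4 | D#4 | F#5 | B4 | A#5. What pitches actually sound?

Written C4 on the double bass sounds as C3, a perfect octave lower; apply that shift to every note.
E4 becomes E3
B4 becomes B3
D#4 becomes D#3
F#5 becomes F#4
B4 becomes B3
A#5 becomes A#4

E3 B3 D#3 F#4 B3 A#4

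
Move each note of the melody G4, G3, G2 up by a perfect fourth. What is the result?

C5 C4 C3

G4 -> C5
G3 -> C4
G2 -> C3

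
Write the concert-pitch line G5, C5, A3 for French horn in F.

D6 G5 E4

Written C4 sounds as F3 on the French horn in F, so concert pitches are written a perfect fifth up.
G5 → D6
C5 → G5
A3 → E4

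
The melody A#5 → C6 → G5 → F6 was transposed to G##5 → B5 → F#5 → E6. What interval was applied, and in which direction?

down a minor second

From A#5 to G##5 is 2 letter names — a second of some quality.
G##5 to A#5 is 1 semitone, which makes it a minor second; the second version is lower, so the direction is down.
Checking another pair — F6 → E6 — gives the same interval.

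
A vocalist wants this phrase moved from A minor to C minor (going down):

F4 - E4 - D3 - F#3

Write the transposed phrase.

Ab3 G3 F2 A2

A minor to C minor down is a major sixth, so every note moves down by that interval.
F4 → Ab3
E4 → G3
D3 → F2
F#3 → A2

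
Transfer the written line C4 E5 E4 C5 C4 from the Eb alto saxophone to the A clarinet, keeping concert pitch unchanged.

First find concert pitch: the Eb alto saxophone sounds a major sixth below written, so C4 E5 E4 C5 C4 sounds Eb3 G4 G3 Eb4 Eb3.
Then write for A clarinet: it sounds a minor third below written, so the part must be a minor third above concert.
Eb3 → Gb3
G4 → Bb4
G3 → Bb3
Eb4 → Gb4
Eb3 → Gb3

Gb3 Bb4 Bb3 Gb4 Gb3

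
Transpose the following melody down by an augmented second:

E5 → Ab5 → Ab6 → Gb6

E5 to Db5
Ab5 to Gbb5
Ab6 to Gbb6
Gb6 to Fbb6

Db5 Gbb5 Gbb6 Fbb6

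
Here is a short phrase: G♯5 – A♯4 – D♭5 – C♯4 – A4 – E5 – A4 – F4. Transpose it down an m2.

G#5: a second down reaches F, and 1 semitone makes it F##5.
A minor second down from A#4 gives G##4.
A minor second down from Db5 gives C5.
C#4 down a minor second is B#3.
A minor second down from A4 gives G#4.
A minor second down from E5 gives D#5.
A4 down a minor second is G#4.
A minor second down from F4 gives E4.

F##5 G##4 C5 B#3 G#4 D#5 G#4 E4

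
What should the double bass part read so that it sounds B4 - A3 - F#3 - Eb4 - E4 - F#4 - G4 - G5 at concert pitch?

B5 A4 F#4 Eb5 E5 F#5 G5 G6

The double bass sounds a perfect octave below written, so the written part must be a perfect octave above concert — transpose each note up.
B4 becomes B5
A3 becomes A4
F#3 becomes F#4
Eb4 becomes Eb5
E4 becomes E5
F#4 becomes F#5
G4 becomes G5
G5 becomes G6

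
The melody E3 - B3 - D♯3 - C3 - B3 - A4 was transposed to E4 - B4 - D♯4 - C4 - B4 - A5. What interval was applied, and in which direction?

Take the first pair: E3 → E4. E to E spans 8 letter names, so the interval is some kind of octave.
E3 to E4 is 12 semitones, which makes it a perfect octave; the second version is higher, so the direction is up.
Checking another pair — A4 → A5 — gives the same interval.

up a perfect octave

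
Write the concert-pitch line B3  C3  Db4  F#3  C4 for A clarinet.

Written C4 sounds as A3 on the A clarinet, so concert pitches are written a minor third up.
B3 -> D4
C3 -> Eb3
Db4 -> Fb4
F#3 -> A3
C4 -> Eb4

D4 Eb3 Fb4 A3 Eb4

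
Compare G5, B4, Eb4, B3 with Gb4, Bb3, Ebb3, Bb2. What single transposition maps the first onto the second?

Take the first pair: G5 → Gb4. G to G spans 8 letter names, so the interval is some kind of octave.
Gb4 to G5 is 13 semitones, which makes it an augmented octave; the second version is lower, so the direction is down.
Checking another pair — B3 → Bb2 — gives the same interval.

down an augmented octave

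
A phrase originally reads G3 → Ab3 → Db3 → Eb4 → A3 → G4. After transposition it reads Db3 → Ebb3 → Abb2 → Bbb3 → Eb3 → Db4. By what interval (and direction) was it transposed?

down an augmented fourth

Take the first pair: G3 → Db3. G to D spans 4 letter names, so the interval is some kind of fourth.
Db3 to G3 is 6 semitones, which makes it an augmented fourth; the second version is lower, so the direction is down.
Checking another pair — G4 → Db4 — gives the same interval.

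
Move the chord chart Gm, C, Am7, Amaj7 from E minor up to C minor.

E minor up to C minor is a minor sixth; each chord root moves by that interval while the quality stays the same.
Gm: root G up a minor sixth → Eb, giving Ebm.
C: root C up a minor sixth → Ab, giving Ab.
Am7: root A up a minor sixth → F, giving Fm7.
Amaj7: root A up a minor sixth → F, giving Fmaj7.

Ebm Ab Fm7 Fmaj7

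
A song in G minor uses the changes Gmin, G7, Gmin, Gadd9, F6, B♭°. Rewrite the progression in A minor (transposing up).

Amin A7 Amin Aadd9 G6 C°

G minor up to A minor is a major second; each chord root moves by that interval while the quality stays the same.
Gmin: root G up a major second → A, giving Amin.
G7: root G up a major second → A, giving A7.
Gmin: root G up a major second → A, giving Amin.
Gadd9: root G up a major second → A, giving Aadd9.
F6: root F up a major second → G, giving G6.
B♭°: root B♭ up a major second → C, giving C°.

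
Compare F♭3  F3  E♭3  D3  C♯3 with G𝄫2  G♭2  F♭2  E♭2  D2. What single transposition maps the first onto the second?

From Fb3 to Gbb2 is 7 letter names — a seventh of some quality.
Gbb2 to Fb3 is 11 semitones, which makes it a major seventh; the second version is lower, so the direction is down.
Checking another pair — C#3 → D2 — gives the same interval.

down a major seventh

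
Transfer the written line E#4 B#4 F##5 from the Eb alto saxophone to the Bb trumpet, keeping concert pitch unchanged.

A#3 E#4 B#4

First find concert pitch: the Eb alto saxophone sounds a major sixth below written, so E#4 B#4 F##5 sounds G#3 D#4 A#4.
Then write for Bb trumpet: it sounds a major second below written, so the part must be a major second above concert.
G#3 → A#3
D#4 → E#4
A#4 → B#4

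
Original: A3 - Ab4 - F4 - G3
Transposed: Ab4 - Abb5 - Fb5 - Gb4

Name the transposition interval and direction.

Take the first pair: A3 → Ab4. A to A spans 8 letter names, so the interval is some kind of octave.
A3 to Ab4 is 11 semitones, which makes it a diminished octave; the second version is higher, so the direction is up.
Checking another pair — G3 → Gb4 — gives the same interval.

up a diminished octave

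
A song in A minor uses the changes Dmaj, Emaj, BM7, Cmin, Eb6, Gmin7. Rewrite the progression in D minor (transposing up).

Gmaj Amaj EM7 Fmin Ab6 Cmin7

A minor up to D minor is a perfect fourth; each chord root moves by that interval while the quality stays the same.
Dmaj: root D up a perfect fourth → G, giving Gmaj.
Emaj: root E up a perfect fourth → A, giving Amaj.
BM7: root B up a perfect fourth → E, giving EM7.
Cmin: root C up a perfect fourth → F, giving Fmin.
Eb6: root Eb up a perfect fourth → Ab, giving Ab6.
Gmin7: root G up a perfect fourth → C, giving Cmin7.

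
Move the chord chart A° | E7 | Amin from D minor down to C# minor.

D minor down to C# minor is a minor second; each chord root moves by that interval while the quality stays the same.
A°: root A down a minor second → G#, giving G#°.
E7: root E down a minor second → D#, giving D#7.
Amin: root A down a minor second → G#, giving G#min.

G#° D#7 G#min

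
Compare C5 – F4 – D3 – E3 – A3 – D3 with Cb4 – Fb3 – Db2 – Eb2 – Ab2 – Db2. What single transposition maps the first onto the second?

From C5 to Cb4 is 8 letter names — an octave of some quality.
Cb4 to C5 is 13 semitones, which makes it an augmented octave; the second version is lower, so the direction is down.
Checking another pair — D3 → Db2 — gives the same interval.

down an augmented octave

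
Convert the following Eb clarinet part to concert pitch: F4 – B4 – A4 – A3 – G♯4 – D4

Ab4 D5 C5 C4 B4 F4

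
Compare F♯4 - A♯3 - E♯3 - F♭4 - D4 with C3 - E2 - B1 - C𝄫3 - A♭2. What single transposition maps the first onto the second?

Take the first pair: F#4 → C3. F to C spans 11 letter names, so the interval is some kind of eleventh.
C3 to F#4 is 18 semitones, which makes it an augmented eleventh; the second version is lower, so the direction is down.
Checking another pair — D4 → Ab2 — gives the same interval.

down an augmented eleventh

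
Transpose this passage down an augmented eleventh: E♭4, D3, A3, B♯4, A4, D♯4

Eb4 gives Bbb2
D3 gives Ab1
A3 gives Eb2
B#4 gives F#3
A4 gives Eb3
D#4 gives A2

Bbb2 Ab1 Eb2 F#3 Eb3 A2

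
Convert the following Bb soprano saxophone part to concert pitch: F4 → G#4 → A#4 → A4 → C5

Eb4 F#4 G#4 G4 Bb4

Written C4 on the Bb soprano saxophone sounds as Bb3, a major second lower; apply that shift to every note.
F4 becomes Eb4
G#4 becomes F#4
A#4 becomes G#4
A4 becomes G4
C5 becomes Bb4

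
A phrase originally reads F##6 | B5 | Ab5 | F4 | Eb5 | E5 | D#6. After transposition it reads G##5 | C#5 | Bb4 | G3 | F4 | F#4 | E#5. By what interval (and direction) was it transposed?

down a minor seventh

Take the first pair: F##6 → G##5. F to G spans 7 letter names, so the interval is some kind of seventh.
G##5 to F##6 is 10 semitones, which makes it a minor seventh; the second version is lower, so the direction is down.
Checking another pair — D#6 → E#5 — gives the same interval.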